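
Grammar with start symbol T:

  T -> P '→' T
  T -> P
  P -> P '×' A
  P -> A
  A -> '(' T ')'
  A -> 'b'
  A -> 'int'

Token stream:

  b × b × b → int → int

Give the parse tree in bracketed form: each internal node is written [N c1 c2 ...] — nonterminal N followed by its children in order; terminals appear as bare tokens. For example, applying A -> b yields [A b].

[T [P [P [P [A b]] × [A b]] × [A b]] → [T [P [A int]] → [T [P [A int]]]]]

T
P → T
P × A → T
P × A × A → T
A × A × A → T
b × A × A → T
b × b × A → T
b × b × b → T
b × b × b → P → T
b × b × b → A → T
b × b × b → int → T
b × b × b → int → P
b × b × b → int → A
b × b × b → int → int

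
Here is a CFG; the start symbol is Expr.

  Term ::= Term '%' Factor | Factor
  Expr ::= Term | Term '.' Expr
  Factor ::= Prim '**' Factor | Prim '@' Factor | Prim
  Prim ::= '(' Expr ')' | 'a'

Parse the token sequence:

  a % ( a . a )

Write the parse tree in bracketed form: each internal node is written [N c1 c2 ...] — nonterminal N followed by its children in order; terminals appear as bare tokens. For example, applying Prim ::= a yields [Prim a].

Expr
Term
Term % Factor
Factor % Factor
Prim % Factor
a % Factor
a % Prim
a % ( Expr )
a % ( Term . Expr )
a % ( Factor . Expr )
a % ( Prim . Expr )
a % ( a . Expr )
a % ( a . Term )
a % ( a . Factor )
a % ( a . Prim )
a % ( a . a )

[Expr [Term [Term [Factor [Prim a]]] % [Factor [Prim ( [Expr [Term [Factor [Prim a]]] . [Expr [Term [Factor [Prim a]]]]] )]]]]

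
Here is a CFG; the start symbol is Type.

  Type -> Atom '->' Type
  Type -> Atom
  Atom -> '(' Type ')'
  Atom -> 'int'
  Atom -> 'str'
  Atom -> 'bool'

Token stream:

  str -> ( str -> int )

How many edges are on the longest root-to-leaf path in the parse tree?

6

[Type [Atom str] -> [Type [Atom ( [Type [Atom str] -> [Type [Atom int]]] )]]]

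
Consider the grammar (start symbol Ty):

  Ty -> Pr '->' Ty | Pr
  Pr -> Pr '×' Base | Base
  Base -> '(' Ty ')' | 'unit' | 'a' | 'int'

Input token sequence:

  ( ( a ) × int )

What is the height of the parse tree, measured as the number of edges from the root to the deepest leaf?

[Ty [Pr [Base ( [Ty [Pr [Pr [Base ( [Ty [Pr [Base a]]] )]] × [Base int]]] )]]]

10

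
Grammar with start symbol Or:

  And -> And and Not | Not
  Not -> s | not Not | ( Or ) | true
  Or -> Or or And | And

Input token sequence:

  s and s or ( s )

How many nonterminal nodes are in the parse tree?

11

[Or [Or [And [And [Not s]] and [Not s]]] or [And [Not ( [Or [And [Not s]]] )]]]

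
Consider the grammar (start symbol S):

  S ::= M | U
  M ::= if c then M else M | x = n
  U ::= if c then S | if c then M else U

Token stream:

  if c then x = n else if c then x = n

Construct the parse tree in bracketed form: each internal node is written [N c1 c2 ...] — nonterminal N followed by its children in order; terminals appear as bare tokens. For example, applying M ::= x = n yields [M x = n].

S
U
if c then M else U
if c then x = n else U
if c then x = n else if c then S
if c then x = n else if c then M
if c then x = n else if c then x = n

[S [U if c then [M x = n] else [U if c then [S [M x = n]]]]]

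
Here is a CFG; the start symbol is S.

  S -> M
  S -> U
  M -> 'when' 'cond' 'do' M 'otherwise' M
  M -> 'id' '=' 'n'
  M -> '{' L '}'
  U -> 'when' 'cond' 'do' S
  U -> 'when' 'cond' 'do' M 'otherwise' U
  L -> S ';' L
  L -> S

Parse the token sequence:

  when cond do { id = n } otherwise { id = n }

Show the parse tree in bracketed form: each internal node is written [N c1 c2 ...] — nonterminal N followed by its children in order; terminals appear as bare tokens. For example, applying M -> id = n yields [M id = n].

S
M
when cond do M otherwise M
when cond do { L } otherwise M
when cond do { S } otherwise M
when cond do { M } otherwise M
when cond do { id = n } otherwise M
when cond do { id = n } otherwise { L }
when cond do { id = n } otherwise { S }
when cond do { id = n } otherwise { M }
when cond do { id = n } otherwise { id = n }

[S [M when cond do [M { [L [S [M id = n]]] }] otherwise [M { [L [S [M id = n]]] }]]]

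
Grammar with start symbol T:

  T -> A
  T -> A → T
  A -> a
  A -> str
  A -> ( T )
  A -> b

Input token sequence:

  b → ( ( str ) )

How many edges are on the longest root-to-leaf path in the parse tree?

7

[T [A b] → [T [A ( [T [A ( [T [A str]] )]] )]]]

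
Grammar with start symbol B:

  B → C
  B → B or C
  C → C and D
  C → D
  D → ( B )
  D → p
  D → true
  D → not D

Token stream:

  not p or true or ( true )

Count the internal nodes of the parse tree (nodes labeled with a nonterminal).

[B [B [B [C [D not [D p]]]] or [C [D true]]] or [C [D ( [B [C [D true]]] )]]]

13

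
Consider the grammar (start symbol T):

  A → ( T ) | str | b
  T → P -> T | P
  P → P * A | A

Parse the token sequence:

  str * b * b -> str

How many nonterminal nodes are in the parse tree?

10

[T [P [P [P [A str]] * [A b]] * [A b]] -> [T [P [A str]]]]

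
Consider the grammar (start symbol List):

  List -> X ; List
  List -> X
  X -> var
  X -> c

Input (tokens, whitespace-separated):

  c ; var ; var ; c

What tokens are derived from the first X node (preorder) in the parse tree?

[List [X c] ; [List [X var] ; [List [X var] ; [List [X c]]]]]

c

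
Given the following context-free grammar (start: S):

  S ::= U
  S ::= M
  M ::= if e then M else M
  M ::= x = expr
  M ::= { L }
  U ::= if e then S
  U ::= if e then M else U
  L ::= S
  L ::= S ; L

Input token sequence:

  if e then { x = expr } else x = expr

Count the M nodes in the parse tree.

[S [M if e then [M { [L [S [M x = expr]]] }] else [M x = expr]]]

4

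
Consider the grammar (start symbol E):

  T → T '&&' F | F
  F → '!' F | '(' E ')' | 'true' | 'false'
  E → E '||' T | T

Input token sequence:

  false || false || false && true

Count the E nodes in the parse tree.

[E [E [E [T [F false]]] || [T [F false]]] || [T [T [F false]] && [F true]]]

3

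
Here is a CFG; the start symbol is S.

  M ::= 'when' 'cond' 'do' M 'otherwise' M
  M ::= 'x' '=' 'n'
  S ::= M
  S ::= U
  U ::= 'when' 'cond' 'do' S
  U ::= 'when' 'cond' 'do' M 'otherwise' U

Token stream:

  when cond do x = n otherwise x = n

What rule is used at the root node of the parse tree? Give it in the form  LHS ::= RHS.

S ::= M

[S [M when cond do [M x = n] otherwise [M x = n]]]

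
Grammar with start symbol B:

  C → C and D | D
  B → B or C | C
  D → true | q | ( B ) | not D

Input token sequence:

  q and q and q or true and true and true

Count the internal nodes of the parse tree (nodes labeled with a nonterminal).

14

[B [B [C [C [C [D q]] and [D q]] and [D q]]] or [C [C [C [D true]] and [D true]] and [D true]]]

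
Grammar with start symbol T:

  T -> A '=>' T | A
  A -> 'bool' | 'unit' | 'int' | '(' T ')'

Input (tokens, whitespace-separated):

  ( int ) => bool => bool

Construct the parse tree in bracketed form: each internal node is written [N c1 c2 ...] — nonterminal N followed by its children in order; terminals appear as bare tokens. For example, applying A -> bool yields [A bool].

[T [A ( [T [A int]] )] => [T [A bool] => [T [A bool]]]]

T
A => T
( T ) => T
( A ) => T
( int ) => T
( int ) => A => T
( int ) => bool => T
( int ) => bool => A
( int ) => bool => bool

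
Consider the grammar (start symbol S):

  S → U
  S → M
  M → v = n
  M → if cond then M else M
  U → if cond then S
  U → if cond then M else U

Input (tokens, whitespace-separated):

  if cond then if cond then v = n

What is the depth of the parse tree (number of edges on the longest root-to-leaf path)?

[S [U if cond then [S [U if cond then [S [M v = n]]]]]]

6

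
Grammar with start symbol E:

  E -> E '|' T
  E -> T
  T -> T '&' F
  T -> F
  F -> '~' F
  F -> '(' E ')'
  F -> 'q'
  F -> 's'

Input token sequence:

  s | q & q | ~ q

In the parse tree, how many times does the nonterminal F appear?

[E [E [E [T [F s]]] | [T [T [F q]] & [F q]]] | [T [F ~ [F q]]]]

5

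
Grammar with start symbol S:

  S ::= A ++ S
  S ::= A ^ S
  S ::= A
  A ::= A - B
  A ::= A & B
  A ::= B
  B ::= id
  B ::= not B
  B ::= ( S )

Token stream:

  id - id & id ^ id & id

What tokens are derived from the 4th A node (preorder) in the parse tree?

[S [A [A [A [B id]] - [B id]] & [B id]] ^ [S [A [A [B id]] & [B id]]]]

id & id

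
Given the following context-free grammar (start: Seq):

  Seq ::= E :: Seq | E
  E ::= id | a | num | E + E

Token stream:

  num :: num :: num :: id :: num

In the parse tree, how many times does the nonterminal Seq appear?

5

[Seq [E num] :: [Seq [E num] :: [Seq [E num] :: [Seq [E id] :: [Seq [E num]]]]]]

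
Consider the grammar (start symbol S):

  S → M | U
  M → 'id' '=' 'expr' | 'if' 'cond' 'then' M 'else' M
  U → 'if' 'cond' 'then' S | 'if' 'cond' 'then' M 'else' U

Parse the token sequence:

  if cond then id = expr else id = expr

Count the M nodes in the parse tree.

[S [M if cond then [M id = expr] else [M id = expr]]]

3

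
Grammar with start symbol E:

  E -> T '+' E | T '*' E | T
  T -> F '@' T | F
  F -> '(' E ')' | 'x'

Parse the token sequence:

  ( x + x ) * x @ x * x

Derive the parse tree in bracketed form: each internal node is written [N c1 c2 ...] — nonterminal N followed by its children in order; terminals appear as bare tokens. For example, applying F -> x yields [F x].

[E [T [F ( [E [T [F x]] + [E [T [F x]]]] )]] * [E [T [F x] @ [T [F x]]] * [E [T [F x]]]]]

E
T * E
F * E
( E ) * E
( T + E ) * E
( F + E ) * E
( x + E ) * E
( x + T ) * E
( x + F ) * E
( x + x ) * E
( x + x ) * T * E
( x + x ) * F @ T * E
( x + x ) * x @ T * E
( x + x ) * x @ F * E
( x + x ) * x @ x * E
( x + x ) * x @ x * T
( x + x ) * x @ x * F
( x + x ) * x @ x * x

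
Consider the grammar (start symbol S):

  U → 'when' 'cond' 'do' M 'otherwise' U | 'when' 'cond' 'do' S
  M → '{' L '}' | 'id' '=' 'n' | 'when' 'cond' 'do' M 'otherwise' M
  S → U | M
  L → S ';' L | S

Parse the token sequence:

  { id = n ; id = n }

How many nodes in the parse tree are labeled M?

[S [M { [L [S [M id = n]] ; [L [S [M id = n]]]] }]]

3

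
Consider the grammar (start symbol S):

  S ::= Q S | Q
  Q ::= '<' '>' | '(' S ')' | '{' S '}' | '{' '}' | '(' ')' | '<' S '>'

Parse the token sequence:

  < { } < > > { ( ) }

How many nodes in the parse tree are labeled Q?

5

[S [Q < [S [Q { }] [S [Q < >]]] >] [S [Q { [S [Q ( )]] }]]]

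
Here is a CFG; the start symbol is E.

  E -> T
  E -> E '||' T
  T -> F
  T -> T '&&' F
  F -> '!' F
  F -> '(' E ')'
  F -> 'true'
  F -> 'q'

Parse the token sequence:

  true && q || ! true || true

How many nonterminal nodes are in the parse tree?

[E [E [E [T [T [F true]] && [F q]]] || [T [F ! [F true]]]] || [T [F true]]]

12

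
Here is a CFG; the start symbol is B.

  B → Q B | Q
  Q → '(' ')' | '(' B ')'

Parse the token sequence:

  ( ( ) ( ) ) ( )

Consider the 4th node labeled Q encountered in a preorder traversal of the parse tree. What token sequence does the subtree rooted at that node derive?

[B [Q ( [B [Q ( )] [B [Q ( )]]] )] [B [Q ( )]]]

( )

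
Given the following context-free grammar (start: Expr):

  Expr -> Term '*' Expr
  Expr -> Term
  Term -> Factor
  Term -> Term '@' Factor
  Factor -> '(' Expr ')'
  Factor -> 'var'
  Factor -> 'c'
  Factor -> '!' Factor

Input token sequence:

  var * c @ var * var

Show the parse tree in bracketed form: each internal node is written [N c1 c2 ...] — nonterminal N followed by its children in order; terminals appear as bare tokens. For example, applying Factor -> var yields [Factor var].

Expr
Term * Expr
Factor * Expr
var * Expr
var * Term * Expr
var * Term @ Factor * Expr
var * Factor @ Factor * Expr
var * c @ Factor * Expr
var * c @ var * Expr
var * c @ var * Term
var * c @ var * Factor
var * c @ var * var

[Expr [Term [Factor var]] * [Expr [Term [Term [Factor c]] @ [Factor var]] * [Expr [Term [Factor var]]]]]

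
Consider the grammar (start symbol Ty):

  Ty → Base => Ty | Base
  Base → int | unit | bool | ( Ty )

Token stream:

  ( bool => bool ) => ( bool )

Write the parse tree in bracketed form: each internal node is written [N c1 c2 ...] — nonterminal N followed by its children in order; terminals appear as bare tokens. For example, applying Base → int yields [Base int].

[Ty [Base ( [Ty [Base bool] => [Ty [Base bool]]] )] => [Ty [Base ( [Ty [Base bool]] )]]]

Ty
Base => Ty
( Ty ) => Ty
( Base => Ty ) => Ty
( bool => Ty ) => Ty
( bool => Base ) => Ty
( bool => bool ) => Ty
( bool => bool ) => Base
( bool => bool ) => ( Ty )
( bool => bool ) => ( Base )
( bool => bool ) => ( bool )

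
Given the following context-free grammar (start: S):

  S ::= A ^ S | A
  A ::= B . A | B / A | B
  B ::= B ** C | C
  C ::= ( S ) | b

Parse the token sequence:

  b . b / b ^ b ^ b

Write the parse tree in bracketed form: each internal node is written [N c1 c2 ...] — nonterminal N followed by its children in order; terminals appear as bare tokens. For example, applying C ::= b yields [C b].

[S [A [B [C b]] . [A [B [C b]] / [A [B [C b]]]]] ^ [S [A [B [C b]]] ^ [S [A [B [C b]]]]]]

S
A ^ S
B . A ^ S
C . A ^ S
b . A ^ S
b . B / A ^ S
b . C / A ^ S
b . b / A ^ S
b . b / B ^ S
b . b / C ^ S
b . b / b ^ S
b . b / b ^ A ^ S
b . b / b ^ B ^ S
b . b / b ^ C ^ S
b . b / b ^ b ^ S
b . b / b ^ b ^ A
b . b / b ^ b ^ B
b . b / b ^ b ^ C
b . b / b ^ b ^ b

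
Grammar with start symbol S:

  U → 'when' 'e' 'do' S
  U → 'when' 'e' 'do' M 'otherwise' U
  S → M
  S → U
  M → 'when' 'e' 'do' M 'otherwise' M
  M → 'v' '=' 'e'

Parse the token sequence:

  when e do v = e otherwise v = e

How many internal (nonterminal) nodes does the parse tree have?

[S [M when e do [M v = e] otherwise [M v = e]]]

4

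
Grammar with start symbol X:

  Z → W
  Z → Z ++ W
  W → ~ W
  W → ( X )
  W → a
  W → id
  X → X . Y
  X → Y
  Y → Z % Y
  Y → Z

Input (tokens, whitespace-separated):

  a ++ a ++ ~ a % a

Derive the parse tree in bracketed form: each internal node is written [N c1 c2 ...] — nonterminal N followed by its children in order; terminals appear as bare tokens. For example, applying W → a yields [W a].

[X [Y [Z [Z [Z [W a]] ++ [W a]] ++ [W ~ [W a]]] % [Y [Z [W a]]]]]

X
Y
Z % Y
Z ++ W % Y
Z ++ W ++ W % Y
W ++ W ++ W % Y
a ++ W ++ W % Y
a ++ a ++ W % Y
a ++ a ++ ~ W % Y
a ++ a ++ ~ a % Y
a ++ a ++ ~ a % Z
a ++ a ++ ~ a % W
a ++ a ++ ~ a % a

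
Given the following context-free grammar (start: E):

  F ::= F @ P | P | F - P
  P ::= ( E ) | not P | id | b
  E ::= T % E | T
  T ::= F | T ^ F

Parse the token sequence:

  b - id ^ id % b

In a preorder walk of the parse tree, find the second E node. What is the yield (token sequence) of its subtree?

[E [T [T [F [F [P b]] - [P id]]] ^ [F [P id]]] % [E [T [F [P b]]]]]

b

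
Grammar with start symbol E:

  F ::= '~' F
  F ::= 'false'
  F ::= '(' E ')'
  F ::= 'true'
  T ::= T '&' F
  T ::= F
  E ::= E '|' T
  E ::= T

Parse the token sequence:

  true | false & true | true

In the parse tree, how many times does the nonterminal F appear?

[E [E [E [T [F true]]] | [T [T [F false]] & [F true]]] | [T [F true]]]

4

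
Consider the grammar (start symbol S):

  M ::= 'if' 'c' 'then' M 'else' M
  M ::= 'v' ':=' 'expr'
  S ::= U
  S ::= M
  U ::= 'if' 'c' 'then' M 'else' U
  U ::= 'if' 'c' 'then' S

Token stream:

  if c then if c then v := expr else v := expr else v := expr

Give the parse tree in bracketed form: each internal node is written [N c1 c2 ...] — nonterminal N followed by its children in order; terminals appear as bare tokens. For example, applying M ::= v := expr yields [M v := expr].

S
M
if c then M else M
if c then if c then M else M else M
if c then if c then v := expr else M else M
if c then if c then v := expr else v := expr else M
if c then if c then v := expr else v := expr else v := expr

[S [M if c then [M if c then [M v := expr] else [M v := expr]] else [M v := expr]]]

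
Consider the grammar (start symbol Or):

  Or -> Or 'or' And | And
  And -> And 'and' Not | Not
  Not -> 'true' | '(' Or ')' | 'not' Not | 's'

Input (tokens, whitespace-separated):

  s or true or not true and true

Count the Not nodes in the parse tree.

5

[Or [Or [Or [And [Not s]]] or [And [Not true]]] or [And [And [Not not [Not true]]] and [Not true]]]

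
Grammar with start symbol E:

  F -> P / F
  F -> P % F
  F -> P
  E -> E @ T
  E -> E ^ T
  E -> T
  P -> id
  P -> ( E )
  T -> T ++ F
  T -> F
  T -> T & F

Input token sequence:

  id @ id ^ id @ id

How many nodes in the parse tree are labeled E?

4

[E [E [E [E [T [F [P id]]]] @ [T [F [P id]]]] ^ [T [F [P id]]]] @ [T [F [P id]]]]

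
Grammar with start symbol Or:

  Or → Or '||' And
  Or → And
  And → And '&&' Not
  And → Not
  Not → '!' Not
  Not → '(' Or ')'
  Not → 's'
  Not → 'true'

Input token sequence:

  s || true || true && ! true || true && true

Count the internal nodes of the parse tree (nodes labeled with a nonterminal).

[Or [Or [Or [Or [And [Not s]]] || [And [Not true]]] || [And [And [Not true]] && [Not ! [Not true]]]] || [And [And [Not true]] && [Not true]]]

17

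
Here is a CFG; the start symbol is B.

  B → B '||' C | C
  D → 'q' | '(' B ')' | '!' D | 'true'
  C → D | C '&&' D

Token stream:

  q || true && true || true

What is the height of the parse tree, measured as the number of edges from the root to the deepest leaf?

5

[B [B [B [C [D q]]] || [C [C [D true]] && [D true]]] || [C [D true]]]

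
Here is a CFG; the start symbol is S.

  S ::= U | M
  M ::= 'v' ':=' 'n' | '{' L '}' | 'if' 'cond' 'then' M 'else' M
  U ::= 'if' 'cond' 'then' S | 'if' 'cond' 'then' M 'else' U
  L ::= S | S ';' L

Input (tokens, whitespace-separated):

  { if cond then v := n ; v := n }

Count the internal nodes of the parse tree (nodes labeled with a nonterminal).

10

[S [M { [L [S [U if cond then [S [M v := n]]]] ; [L [S [M v := n]]]] }]]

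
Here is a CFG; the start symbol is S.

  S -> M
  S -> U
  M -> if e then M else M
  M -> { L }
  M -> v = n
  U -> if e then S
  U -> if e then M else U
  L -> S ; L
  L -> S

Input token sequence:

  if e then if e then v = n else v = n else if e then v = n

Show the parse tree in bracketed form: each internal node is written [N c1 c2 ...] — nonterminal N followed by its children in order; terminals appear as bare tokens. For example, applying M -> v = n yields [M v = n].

S
U
if e then M else U
if e then if e then M else M else U
if e then if e then v = n else M else U
if e then if e then v = n else v = n else U
if e then if e then v = n else v = n else if e then S
if e then if e then v = n else v = n else if e then M
if e then if e then v = n else v = n else if e then v = n

[S [U if e then [M if e then [M v = n] else [M v = n]] else [U if e then [S [M v = n]]]]]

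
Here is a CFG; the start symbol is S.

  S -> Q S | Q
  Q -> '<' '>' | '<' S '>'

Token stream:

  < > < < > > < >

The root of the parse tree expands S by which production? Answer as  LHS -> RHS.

[S [Q < >] [S [Q < [S [Q < >]] >] [S [Q < >]]]]

S -> Q S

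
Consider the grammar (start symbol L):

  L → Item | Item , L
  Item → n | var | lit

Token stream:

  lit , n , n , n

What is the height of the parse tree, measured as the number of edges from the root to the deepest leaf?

[L [Item lit] , [L [Item n] , [L [Item n] , [L [Item n]]]]]

5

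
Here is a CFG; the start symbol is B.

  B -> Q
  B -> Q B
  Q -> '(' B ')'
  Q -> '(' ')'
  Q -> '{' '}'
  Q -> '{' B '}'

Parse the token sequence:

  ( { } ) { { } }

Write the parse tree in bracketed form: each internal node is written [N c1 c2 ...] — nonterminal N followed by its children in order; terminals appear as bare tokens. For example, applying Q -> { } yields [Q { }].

[B [Q ( [B [Q { }]] )] [B [Q { [B [Q { }]] }]]]

B
Q B
( B ) B
( Q ) B
( { } ) B
( { } ) Q
( { } ) { B }
( { } ) { Q }
( { } ) { { } }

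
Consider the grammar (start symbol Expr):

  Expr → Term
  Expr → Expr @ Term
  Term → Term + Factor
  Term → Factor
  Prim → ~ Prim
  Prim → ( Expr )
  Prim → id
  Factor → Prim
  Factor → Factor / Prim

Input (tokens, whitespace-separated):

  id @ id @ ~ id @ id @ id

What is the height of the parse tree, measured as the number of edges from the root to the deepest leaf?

8

[Expr [Expr [Expr [Expr [Expr [Term [Factor [Prim id]]]] @ [Term [Factor [Prim id]]]] @ [Term [Factor [Prim ~ [Prim id]]]]] @ [Term [Factor [Prim id]]]] @ [Term [Factor [Prim id]]]]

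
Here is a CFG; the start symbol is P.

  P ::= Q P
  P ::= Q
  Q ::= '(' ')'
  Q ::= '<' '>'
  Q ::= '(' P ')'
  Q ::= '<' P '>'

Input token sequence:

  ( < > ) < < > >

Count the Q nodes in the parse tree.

[P [Q ( [P [Q < >]] )] [P [Q < [P [Q < >]] >]]]

4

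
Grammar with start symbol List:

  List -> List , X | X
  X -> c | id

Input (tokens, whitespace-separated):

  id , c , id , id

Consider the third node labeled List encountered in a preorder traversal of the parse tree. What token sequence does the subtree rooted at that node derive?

[List [List [List [List [X id]] , [X c]] , [X id]] , [X id]]

id , c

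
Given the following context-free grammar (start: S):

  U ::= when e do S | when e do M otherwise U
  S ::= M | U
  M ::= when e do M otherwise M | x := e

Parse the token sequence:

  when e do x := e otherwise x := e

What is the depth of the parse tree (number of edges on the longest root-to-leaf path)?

[S [M when e do [M x := e] otherwise [M x := e]]]

3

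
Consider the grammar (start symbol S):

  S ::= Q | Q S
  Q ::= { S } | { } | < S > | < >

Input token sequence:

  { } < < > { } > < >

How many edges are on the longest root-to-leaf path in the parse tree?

6

[S [Q { }] [S [Q < [S [Q < >] [S [Q { }]]] >] [S [Q < >]]]]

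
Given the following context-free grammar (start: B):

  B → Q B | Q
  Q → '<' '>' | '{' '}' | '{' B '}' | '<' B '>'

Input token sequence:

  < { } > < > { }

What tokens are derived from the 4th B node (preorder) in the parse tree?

{ }

[B [Q < [B [Q { }]] >] [B [Q < >] [B [Q { }]]]]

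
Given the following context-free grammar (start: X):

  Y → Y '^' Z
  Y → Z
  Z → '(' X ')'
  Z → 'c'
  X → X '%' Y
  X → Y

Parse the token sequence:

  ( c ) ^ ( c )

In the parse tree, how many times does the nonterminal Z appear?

[X [Y [Y [Z ( [X [Y [Z c]]] )]] ^ [Z ( [X [Y [Z c]]] )]]]

4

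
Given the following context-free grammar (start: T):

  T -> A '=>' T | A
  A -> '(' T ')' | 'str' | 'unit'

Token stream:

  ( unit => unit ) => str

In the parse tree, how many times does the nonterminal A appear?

4

[T [A ( [T [A unit] => [T [A unit]]] )] => [T [A str]]]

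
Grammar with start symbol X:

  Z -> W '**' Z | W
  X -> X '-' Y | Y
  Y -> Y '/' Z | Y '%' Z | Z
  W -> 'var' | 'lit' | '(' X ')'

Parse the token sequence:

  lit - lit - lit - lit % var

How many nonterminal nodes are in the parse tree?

19

[X [X [X [X [Y [Z [W lit]]]] - [Y [Z [W lit]]]] - [Y [Z [W lit]]]] - [Y [Y [Z [W lit]]] % [Z [W var]]]]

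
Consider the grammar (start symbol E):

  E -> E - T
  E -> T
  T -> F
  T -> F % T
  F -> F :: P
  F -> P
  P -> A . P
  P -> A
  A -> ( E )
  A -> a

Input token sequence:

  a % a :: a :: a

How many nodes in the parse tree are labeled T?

[E [T [F [P [A a]]] % [T [F [F [F [P [A a]]] :: [P [A a]]] :: [P [A a]]]]]]

2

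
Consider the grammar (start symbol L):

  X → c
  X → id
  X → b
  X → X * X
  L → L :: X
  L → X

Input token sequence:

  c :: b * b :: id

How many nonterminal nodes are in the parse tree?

8

[L [L [L [X c]] :: [X [X b] * [X b]]] :: [X id]]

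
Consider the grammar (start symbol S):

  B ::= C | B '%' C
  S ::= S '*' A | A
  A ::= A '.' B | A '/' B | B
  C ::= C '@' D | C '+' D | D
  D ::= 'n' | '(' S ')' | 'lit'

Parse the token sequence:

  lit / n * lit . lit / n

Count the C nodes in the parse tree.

[S [S [A [A [B [C [D lit]]]] / [B [C [D n]]]]] * [A [A [A [B [C [D lit]]]] . [B [C [D lit]]]] / [B [C [D n]]]]]

5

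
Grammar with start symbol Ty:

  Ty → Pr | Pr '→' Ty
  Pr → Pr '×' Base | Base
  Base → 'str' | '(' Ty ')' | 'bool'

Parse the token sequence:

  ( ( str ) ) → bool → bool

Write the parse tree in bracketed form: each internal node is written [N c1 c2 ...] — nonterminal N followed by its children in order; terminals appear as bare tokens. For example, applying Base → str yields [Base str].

Ty
Pr → Ty
Base → Ty
( Ty ) → Ty
( Pr ) → Ty
( Base ) → Ty
( ( Ty ) ) → Ty
( ( Pr ) ) → Ty
( ( Base ) ) → Ty
( ( str ) ) → Ty
( ( str ) ) → Pr → Ty
( ( str ) ) → Base → Ty
( ( str ) ) → bool → Ty
( ( str ) ) → bool → Pr
( ( str ) ) → bool → Base
( ( str ) ) → bool → bool

[Ty [Pr [Base ( [Ty [Pr [Base ( [Ty [Pr [Base str]]] )]]] )]] → [Ty [Pr [Base bool]] → [Ty [Pr [Base bool]]]]]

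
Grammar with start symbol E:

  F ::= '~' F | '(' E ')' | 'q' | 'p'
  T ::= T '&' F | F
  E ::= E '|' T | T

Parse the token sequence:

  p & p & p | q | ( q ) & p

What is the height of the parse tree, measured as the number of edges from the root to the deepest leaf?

7

[E [E [E [T [T [T [F p]] & [F p]] & [F p]]] | [T [F q]]] | [T [T [F ( [E [T [F q]]] )]] & [F p]]]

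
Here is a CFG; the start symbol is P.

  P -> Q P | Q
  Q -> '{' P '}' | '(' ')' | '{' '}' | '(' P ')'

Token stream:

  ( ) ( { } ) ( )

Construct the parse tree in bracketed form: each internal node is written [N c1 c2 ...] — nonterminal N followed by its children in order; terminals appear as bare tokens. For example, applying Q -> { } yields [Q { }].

P
Q P
( ) P
( ) Q P
( ) ( P ) P
( ) ( Q ) P
( ) ( { } ) P
( ) ( { } ) Q
( ) ( { } ) ( )

[P [Q ( )] [P [Q ( [P [Q { }]] )] [P [Q ( )]]]]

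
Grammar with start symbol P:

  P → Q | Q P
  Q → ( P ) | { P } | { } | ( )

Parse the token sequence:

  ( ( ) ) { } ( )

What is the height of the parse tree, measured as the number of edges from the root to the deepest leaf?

4

[P [Q ( [P [Q ( )]] )] [P [Q { }] [P [Q ( )]]]]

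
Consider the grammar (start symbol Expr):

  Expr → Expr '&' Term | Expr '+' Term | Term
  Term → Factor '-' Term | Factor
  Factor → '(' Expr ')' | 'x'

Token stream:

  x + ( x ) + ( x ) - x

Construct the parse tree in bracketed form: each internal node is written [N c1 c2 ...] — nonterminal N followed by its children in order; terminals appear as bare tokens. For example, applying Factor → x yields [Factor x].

[Expr [Expr [Expr [Term [Factor x]]] + [Term [Factor ( [Expr [Term [Factor x]]] )]]] + [Term [Factor ( [Expr [Term [Factor x]]] )] - [Term [Factor x]]]]

Expr
Expr + Term
Expr + Term + Term
Term + Term + Term
Factor + Term + Term
x + Term + Term
x + Factor + Term
x + ( Expr ) + Term
x + ( Term ) + Term
x + ( Factor ) + Term
x + ( x ) + Term
x + ( x ) + Factor - Term
x + ( x ) + ( Expr ) - Term
x + ( x ) + ( Term ) - Term
x + ( x ) + ( Factor ) - Term
x + ( x ) + ( x ) - Term
x + ( x ) + ( x ) - Factor
x + ( x ) + ( x ) - x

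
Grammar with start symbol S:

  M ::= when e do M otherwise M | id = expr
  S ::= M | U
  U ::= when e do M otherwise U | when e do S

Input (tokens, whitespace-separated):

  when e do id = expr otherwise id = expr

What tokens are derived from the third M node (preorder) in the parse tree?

[S [M when e do [M id = expr] otherwise [M id = expr]]]

id = expr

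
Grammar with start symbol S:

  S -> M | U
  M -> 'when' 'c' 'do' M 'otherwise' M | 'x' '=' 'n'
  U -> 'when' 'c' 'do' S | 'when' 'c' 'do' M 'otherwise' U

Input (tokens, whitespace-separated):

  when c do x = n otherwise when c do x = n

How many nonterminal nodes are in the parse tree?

[S [U when c do [M x = n] otherwise [U when c do [S [M x = n]]]]]

6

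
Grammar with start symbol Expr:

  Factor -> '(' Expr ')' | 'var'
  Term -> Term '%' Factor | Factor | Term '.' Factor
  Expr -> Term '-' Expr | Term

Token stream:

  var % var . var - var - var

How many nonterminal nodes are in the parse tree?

13

[Expr [Term [Term [Term [Factor var]] % [Factor var]] . [Factor var]] - [Expr [Term [Factor var]] - [Expr [Term [Factor var]]]]]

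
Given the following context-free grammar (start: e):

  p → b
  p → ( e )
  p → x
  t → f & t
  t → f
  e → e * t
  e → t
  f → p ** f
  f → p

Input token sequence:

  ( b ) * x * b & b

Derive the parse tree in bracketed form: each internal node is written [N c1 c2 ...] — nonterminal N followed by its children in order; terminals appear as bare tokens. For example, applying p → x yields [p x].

e
e * t
e * t * t
t * t * t
f * t * t
p * t * t
( e ) * t * t
( t ) * t * t
( f ) * t * t
( p ) * t * t
( b ) * t * t
( b ) * f * t
( b ) * p * t
( b ) * x * t
( b ) * x * f & t
( b ) * x * p & t
( b ) * x * b & t
( b ) * x * b & f
( b ) * x * b & p
( b ) * x * b & b

[e [e [e [t [f [p ( [e [t [f [p b]]]] )]]]] * [t [f [p x]]]] * [t [f [p b]] & [t [f [p b]]]]]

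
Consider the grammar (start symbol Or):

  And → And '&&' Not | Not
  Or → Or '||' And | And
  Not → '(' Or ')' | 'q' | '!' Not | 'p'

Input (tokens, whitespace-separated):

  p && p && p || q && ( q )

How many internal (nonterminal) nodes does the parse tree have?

[Or [Or [And [And [And [Not p]] && [Not p]] && [Not p]]] || [And [And [Not q]] && [Not ( [Or [And [Not q]]] )]]]

15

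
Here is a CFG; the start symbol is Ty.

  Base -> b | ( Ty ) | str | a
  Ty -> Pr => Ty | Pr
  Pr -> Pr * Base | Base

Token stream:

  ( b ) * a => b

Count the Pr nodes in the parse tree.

4

[Ty [Pr [Pr [Base ( [Ty [Pr [Base b]]] )]] * [Base a]] => [Ty [Pr [Base b]]]]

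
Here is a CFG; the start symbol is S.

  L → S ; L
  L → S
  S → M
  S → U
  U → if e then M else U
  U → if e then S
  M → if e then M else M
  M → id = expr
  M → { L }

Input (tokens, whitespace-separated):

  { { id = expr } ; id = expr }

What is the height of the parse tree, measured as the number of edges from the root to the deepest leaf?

8

[S [M { [L [S [M { [L [S [M id = expr]]] }]] ; [L [S [M id = expr]]]] }]]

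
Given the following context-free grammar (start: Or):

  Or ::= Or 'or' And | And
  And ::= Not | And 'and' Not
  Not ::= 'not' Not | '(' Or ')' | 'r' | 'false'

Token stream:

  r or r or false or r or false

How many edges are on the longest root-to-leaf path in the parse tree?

[Or [Or [Or [Or [Or [And [Not r]]] or [And [Not r]]] or [And [Not false]]] or [And [Not r]]] or [And [Not false]]]

7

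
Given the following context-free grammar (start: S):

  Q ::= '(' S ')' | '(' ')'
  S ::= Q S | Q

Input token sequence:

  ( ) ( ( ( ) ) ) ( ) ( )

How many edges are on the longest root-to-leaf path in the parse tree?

7

[S [Q ( )] [S [Q ( [S [Q ( [S [Q ( )]] )]] )] [S [Q ( )] [S [Q ( )]]]]]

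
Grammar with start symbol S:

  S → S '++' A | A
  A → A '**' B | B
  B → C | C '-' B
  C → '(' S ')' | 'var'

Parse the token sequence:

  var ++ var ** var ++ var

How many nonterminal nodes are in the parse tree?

[S [S [S [A [B [C var]]]] ++ [A [A [B [C var]]] ** [B [C var]]]] ++ [A [B [C var]]]]

15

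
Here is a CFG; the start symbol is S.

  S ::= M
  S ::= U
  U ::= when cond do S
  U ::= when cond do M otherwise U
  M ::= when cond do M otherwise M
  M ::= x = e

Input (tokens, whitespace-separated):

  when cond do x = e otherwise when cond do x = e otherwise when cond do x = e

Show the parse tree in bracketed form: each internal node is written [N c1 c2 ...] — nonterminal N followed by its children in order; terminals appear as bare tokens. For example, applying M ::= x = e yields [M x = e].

S
U
when cond do M otherwise U
when cond do x = e otherwise U
when cond do x = e otherwise when cond do M otherwise U
when cond do x = e otherwise when cond do x = e otherwise U
when cond do x = e otherwise when cond do x = e otherwise when cond do S
when cond do x = e otherwise when cond do x = e otherwise when cond do M
when cond do x = e otherwise when cond do x = e otherwise when cond do x = e

[S [U when cond do [M x = e] otherwise [U when cond do [M x = e] otherwise [U when cond do [S [M x = e]]]]]]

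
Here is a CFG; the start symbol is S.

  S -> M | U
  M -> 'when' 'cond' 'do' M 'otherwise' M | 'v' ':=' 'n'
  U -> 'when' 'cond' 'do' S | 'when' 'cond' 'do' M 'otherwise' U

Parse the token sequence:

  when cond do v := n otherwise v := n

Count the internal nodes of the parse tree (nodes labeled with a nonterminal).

4

[S [M when cond do [M v := n] otherwise [M v := n]]]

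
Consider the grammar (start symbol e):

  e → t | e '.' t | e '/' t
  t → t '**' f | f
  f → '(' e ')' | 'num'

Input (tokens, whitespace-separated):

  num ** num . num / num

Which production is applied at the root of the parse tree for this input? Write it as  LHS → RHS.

e → e '/' t

[e [e [e [t [t [f num]] ** [f num]]] . [t [f num]]] / [t [f num]]]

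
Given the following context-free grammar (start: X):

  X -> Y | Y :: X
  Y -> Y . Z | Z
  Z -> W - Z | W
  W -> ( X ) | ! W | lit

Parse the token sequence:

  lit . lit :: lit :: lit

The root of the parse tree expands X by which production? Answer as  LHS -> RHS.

X -> Y :: X

[X [Y [Y [Z [W lit]]] . [Z [W lit]]] :: [X [Y [Z [W lit]]] :: [X [Y [Z [W lit]]]]]]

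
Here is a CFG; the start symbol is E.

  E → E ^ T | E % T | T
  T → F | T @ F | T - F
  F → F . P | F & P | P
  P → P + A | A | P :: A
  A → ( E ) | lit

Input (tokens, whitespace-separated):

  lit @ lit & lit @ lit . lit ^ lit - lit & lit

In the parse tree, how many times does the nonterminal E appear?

2

[E [E [T [T [T [F [P [A lit]]]] @ [F [F [P [A lit]]] & [P [A lit]]]] @ [F [F [P [A lit]]] . [P [A lit]]]]] ^ [T [T [F [P [A lit]]]] - [F [F [P [A lit]]] & [P [A lit]]]]]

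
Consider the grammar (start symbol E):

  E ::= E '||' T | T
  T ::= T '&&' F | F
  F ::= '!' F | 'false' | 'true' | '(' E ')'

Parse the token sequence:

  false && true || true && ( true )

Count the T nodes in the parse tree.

5

[E [E [T [T [F false]] && [F true]]] || [T [T [F true]] && [F ( [E [T [F true]]] )]]]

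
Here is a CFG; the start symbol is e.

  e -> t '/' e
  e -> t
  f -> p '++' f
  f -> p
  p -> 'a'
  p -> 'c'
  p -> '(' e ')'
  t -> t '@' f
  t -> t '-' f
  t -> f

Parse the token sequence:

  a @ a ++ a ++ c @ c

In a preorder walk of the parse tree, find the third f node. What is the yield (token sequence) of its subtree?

[e [t [t [t [f [p a]]] @ [f [p a] ++ [f [p a] ++ [f [p c]]]]] @ [f [p c]]]]

a ++ c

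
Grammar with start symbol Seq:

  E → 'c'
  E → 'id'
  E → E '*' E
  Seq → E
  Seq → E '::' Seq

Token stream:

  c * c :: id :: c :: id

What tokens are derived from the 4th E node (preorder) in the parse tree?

[Seq [E [E c] * [E c]] :: [Seq [E id] :: [Seq [E c] :: [Seq [E id]]]]]

id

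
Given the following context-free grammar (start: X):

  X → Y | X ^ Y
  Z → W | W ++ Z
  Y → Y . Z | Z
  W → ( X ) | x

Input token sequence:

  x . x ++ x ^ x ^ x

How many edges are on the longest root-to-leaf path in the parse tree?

7

[X [X [X [Y [Y [Z [W x]]] . [Z [W x] ++ [Z [W x]]]]] ^ [Y [Z [W x]]]] ^ [Y [Z [W x]]]]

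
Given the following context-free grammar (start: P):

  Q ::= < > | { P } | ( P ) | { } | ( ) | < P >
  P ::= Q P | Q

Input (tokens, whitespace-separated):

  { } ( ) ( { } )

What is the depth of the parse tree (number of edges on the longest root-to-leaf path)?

[P [Q { }] [P [Q ( )] [P [Q ( [P [Q { }]] )]]]]

6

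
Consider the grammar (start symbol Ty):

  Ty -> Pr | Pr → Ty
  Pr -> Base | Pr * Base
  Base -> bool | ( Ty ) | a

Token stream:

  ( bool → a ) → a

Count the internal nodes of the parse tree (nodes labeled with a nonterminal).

12

[Ty [Pr [Base ( [Ty [Pr [Base bool]] → [Ty [Pr [Base a]]]] )]] → [Ty [Pr [Base a]]]]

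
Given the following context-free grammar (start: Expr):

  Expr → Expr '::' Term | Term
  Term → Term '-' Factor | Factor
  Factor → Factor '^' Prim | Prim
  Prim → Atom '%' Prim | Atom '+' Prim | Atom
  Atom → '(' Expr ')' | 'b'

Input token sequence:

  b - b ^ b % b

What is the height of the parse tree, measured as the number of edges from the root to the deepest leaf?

6

[Expr [Term [Term [Factor [Prim [Atom b]]]] - [Factor [Factor [Prim [Atom b]]] ^ [Prim [Atom b] % [Prim [Atom b]]]]]]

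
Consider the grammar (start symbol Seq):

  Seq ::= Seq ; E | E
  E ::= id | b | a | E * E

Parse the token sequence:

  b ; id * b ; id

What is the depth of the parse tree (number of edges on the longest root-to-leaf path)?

4

[Seq [Seq [Seq [E b]] ; [E [E id] * [E b]]] ; [E id]]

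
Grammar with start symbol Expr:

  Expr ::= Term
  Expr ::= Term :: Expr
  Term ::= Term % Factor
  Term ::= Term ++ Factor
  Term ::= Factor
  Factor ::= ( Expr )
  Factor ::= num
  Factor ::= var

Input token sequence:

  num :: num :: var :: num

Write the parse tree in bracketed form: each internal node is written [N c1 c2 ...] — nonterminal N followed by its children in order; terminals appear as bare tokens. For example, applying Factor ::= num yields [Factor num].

[Expr [Term [Factor num]] :: [Expr [Term [Factor num]] :: [Expr [Term [Factor var]] :: [Expr [Term [Factor num]]]]]]

Expr
Term :: Expr
Factor :: Expr
num :: Expr
num :: Term :: Expr
num :: Factor :: Expr
num :: num :: Expr
num :: num :: Term :: Expr
num :: num :: Factor :: Expr
num :: num :: var :: Expr
num :: num :: var :: Term
num :: num :: var :: Factor
num :: num :: var :: num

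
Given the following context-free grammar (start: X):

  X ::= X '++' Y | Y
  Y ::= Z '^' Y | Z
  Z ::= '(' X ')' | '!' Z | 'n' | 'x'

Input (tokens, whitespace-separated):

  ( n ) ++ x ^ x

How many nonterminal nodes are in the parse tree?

11

[X [X [Y [Z ( [X [Y [Z n]]] )]]] ++ [Y [Z x] ^ [Y [Z x]]]]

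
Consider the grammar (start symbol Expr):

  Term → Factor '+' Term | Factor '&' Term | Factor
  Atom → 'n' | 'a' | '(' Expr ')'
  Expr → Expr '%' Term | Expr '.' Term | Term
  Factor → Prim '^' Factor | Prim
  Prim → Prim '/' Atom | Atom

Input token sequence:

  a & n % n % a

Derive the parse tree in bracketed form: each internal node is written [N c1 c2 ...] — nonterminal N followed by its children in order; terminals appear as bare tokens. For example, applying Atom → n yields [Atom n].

[Expr [Expr [Expr [Term [Factor [Prim [Atom a]]] & [Term [Factor [Prim [Atom n]]]]]] % [Term [Factor [Prim [Atom n]]]]] % [Term [Factor [Prim [Atom a]]]]]

Expr
Expr % Term
Expr % Term % Term
Term % Term % Term
Factor & Term % Term % Term
Prim & Term % Term % Term
Atom & Term % Term % Term
a & Term % Term % Term
a & Factor % Term % Term
a & Prim % Term % Term
a & Atom % Term % Term
a & n % Term % Term
a & n % Factor % Term
a & n % Prim % Term
a & n % Atom % Term
a & n % n % Term
a & n % n % Factor
a & n % n % Prim
a & n % n % Atom
a & n % n % a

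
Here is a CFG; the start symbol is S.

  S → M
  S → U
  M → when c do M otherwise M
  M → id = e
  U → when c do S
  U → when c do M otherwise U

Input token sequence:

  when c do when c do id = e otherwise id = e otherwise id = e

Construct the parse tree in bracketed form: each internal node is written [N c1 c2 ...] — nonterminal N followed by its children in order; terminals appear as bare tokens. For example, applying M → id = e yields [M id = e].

[S [M when c do [M when c do [M id = e] otherwise [M id = e]] otherwise [M id = e]]]

S
M
when c do M otherwise M
when c do when c do M otherwise M otherwise M
when c do when c do id = e otherwise M otherwise M
when c do when c do id = e otherwise id = e otherwise M
when c do when c do id = e otherwise id = e otherwise id = e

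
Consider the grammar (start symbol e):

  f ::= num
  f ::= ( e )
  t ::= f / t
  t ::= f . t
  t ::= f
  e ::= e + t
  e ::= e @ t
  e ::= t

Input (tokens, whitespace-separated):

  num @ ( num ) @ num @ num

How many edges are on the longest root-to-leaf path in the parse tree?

8

[e [e [e [e [t [f num]]] @ [t [f ( [e [t [f num]]] )]]] @ [t [f num]]] @ [t [f num]]]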